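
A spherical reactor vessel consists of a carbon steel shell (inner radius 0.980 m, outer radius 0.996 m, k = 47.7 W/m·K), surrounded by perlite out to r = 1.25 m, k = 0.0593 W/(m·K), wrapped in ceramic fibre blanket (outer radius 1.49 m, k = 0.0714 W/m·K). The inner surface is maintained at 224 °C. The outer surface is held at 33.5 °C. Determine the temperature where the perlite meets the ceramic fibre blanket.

Treat each layer as a resistance in series:
  R_carbon steel = (1/0.980 − 1/0.996)/(4πk) = 0.01639/(4π·47.7) = 2.735×10^-5 K/W
  R_perlite = (1/0.996 − 1/1.25)/(4πk) = 0.2040/(4π·0.0593) = 0.2738 K/W
  R_ceramic fibre blanket = (1/1.25 − 1/1.49)/(4πk) = 0.1289/(4π·0.0714) = 0.1436 K/W
ΣR = 2.735×10^-5 + 0.2738 + 0.1436 = 0.4174 K/W
Q = ΔT/ΣR = (224 °C − 33.5 °C)/0.4174 = 456.4 W
From the inner boundary to the perlite/ceramic fibre blanket interface, ΣR_partial = 0.2738 K/W.
T_interface = T_in − Q·ΣR_partial = 224 °C − (456.4)(0.2738) = 99.0 °C

T = 99.0 °C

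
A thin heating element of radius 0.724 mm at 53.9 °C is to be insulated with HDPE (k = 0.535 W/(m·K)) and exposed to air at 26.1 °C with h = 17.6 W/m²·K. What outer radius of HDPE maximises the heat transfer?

For a cylinder, r_cr = k_ins/h = 0.535/17.6 = 0.0304 m = 3.04 cm

r_cr = 3.04 cm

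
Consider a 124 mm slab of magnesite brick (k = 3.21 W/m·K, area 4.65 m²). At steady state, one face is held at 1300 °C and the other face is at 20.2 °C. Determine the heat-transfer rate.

Q = kA·ΔT/L = 3.21 × 4.65 × |1300 °C − 20.2 °C| / 0.124 = 1.54×10^5 W

Q = 1.54×10^5 W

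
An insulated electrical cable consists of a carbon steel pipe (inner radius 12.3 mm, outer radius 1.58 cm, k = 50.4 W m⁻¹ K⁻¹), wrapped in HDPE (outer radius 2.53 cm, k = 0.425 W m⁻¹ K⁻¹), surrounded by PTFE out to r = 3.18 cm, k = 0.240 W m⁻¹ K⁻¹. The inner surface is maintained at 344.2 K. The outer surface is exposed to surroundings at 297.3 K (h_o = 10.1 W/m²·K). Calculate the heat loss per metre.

Q' = 56.9 W/m

Series thermal resistances, inner to outer:
  R'_carbon steel = ln(0.0158/0.0123)/(2πk) = 0.2504/(2π·50.4) = 7.908×10^-4 m·K/W
  R'_HDPE = ln(0.0253/0.0158)/(2πk) = 0.4708/(2π·0.425) = 0.1763 m·K/W
  R'_PTFE = ln(0.0318/0.0253)/(2πk) = 0.2287/(2π·0.240) = 0.1516 m·K/W
  R'_conv,out = 1/(2πr h) = 1/(2π·0.0318·10.1) = 0.4955 m·K/W
ΣR = 7.908×10^-4 + 0.1763 + 0.1516 + 0.4955 = 0.8242 m·K/W
Q' = ΔT/ΣR = (344.2 K − 297.3 K)/0.8242 = 56.9 W/m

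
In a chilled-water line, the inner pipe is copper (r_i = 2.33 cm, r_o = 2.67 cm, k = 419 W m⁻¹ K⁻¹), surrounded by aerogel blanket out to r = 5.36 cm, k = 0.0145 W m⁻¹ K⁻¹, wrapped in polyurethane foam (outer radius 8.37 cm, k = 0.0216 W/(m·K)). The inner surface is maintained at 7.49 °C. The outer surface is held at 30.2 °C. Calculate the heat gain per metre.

Q' = 2.08 W/m

Resistance network (inner→outer):
  R'_copper = ln(0.0267/0.0233)/(2πk) = 0.1362/(2π·419) = 5.174×10^-5 m·K/W
  R'_aerogel blanket = ln(0.0536/0.0267)/(2πk) = 0.6969/(2π·0.0145) = 7.649 m·K/W
  R'_polyurethane foam = ln(0.0837/0.0536)/(2πk) = 0.4457/(2π·0.0216) = 3.284 m·K/W
ΣR = 5.174×10^-5 + 7.649 + 3.284 = 10.93 m·K/W
Q' = ΔT/ΣR = (7.49 °C − 30.2 °C)/10.93 = -2.08 W/m
(Negative Q' ⇒ heat flows inward; heat gain = 2.08 W/m.)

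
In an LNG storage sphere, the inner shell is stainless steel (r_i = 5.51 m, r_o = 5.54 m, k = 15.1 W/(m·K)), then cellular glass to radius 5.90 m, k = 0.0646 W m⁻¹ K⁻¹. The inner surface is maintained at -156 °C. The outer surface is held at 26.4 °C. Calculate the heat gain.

Q = 13.4 kW

Series thermal resistances, inner to outer:
  R_stainless steel = (1/5.51 − 1/5.54)/(4πk) = 9.828×10^-4/(4π·15.1) = 5.179×10^-6 K/W
  R_cellular glass = (1/5.54 − 1/5.90)/(4πk) = 0.01101/(4π·0.0646) = 0.01357 K/W
ΣR = 5.179×10^-6 + 0.01357 = 0.01358 K/W
Q = ΔT/ΣR = (-156 °C − 26.4 °C)/0.01358 = -13400 W
(Negative Q ⇒ heat flows inward; heat gain = 13400 W.)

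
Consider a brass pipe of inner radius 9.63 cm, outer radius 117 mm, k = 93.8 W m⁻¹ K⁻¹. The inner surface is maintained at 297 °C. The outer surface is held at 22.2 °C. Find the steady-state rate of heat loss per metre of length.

Q' = 2πk·ΔT/ln(r₂/r₁) = 2π × 93.8 × 274.8 / ln(0.117/0.0963) = 8.32×10^5 W/m

Q' = 8.32×10^5 W/m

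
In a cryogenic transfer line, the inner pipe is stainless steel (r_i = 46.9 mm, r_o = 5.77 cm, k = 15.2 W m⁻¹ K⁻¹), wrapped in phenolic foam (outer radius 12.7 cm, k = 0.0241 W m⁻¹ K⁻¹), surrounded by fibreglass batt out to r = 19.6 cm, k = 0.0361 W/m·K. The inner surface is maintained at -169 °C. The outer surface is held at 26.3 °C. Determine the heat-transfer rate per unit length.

Q' = 27.4 W/m

Resistance network (inner→outer):
  R'_stainless steel = ln(0.0577/0.0469)/(2πk) = 0.2072/(2π·15.2) = 0.002170 m·K/W
  R'_phenolic foam = ln(0.127/0.0577)/(2πk) = 0.7889/(2π·0.0241) = 5.210 m·K/W
  R'_fibreglass batt = ln(0.196/0.127)/(2πk) = 0.4339/(2π·0.0361) = 1.913 m·K/W
ΣR = 0.002170 + 5.210 + 1.913 = 7.125 m·K/W
Q' = ΔT/ΣR = (-169 °C − 26.3 °C)/7.125 = -27.4 W/m
(Negative Q' ⇒ heat flows inward; heat gain = 27.4 W/m.)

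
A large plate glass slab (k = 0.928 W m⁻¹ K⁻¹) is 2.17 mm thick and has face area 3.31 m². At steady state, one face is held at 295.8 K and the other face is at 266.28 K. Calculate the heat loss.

Q = kA·ΔT/L = 0.928 × 3.31 × |295.8 K − 266.28 K| / 0.00217 = 41800 W

Q = 41.8 kW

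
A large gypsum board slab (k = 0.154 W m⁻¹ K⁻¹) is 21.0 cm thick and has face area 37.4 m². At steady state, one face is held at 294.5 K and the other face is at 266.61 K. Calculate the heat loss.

Q = 765 W

Q = kA·ΔT/L = 0.154 × 37.4 × |294.5 K − 266.61 K| / 0.210 = 765 W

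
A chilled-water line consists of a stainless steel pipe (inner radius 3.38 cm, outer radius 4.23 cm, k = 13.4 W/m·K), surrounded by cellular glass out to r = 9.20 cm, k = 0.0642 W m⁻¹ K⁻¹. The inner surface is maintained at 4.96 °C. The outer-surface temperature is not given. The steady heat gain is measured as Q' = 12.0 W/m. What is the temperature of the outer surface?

T_out = 28.1 °C

Series resistances:
  R'_stainless steel = ln(0.0423/0.0338)/(2πk) = 0.2243/(2π·13.4) = 0.002664 m·K/W
  R'_cellular glass = ln(0.0920/0.0423)/(2πk) = 0.7770/(2π·0.0642) = 1.926 m·K/W
ΣR = 1.929 m·K/W
ΔT = Q'·ΣR = 12.0 × 1.929 = 23.15 K
Heat flows inward, so T_out = T_in + ΔT = 4.96 + 23.15 = 28.1 °C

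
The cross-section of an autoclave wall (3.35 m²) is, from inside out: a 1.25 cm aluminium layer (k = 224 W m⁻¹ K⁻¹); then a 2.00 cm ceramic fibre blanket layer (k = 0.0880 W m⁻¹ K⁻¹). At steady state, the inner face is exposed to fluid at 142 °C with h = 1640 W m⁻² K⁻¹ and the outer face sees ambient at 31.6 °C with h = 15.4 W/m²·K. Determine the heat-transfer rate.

Series thermal resistances, inner to outer:
  R_conv,in = 1/(hA) = 1/(1640·3.35) = 1.820×10^-4 K/W
  R_aluminium = L/(kA) = 0.0125/(224·3.35) = 1.666×10^-5 K/W
  R_ceramic fibre blanket = L/(kA) = 0.0200/(0.0880·3.35) = 0.06784 K/W
  R_conv,out = 1/(hA) = 1/(15.4·3.35) = 0.01938 K/W
ΣR = 1.820×10^-4 + 1.666×10^-5 + 0.06784 + 0.01938 = 0.08742 K/W
Q = ΔT/ΣR = (142 °C − 31.6 °C)/0.08742 = 1260 W

Q = 1260 W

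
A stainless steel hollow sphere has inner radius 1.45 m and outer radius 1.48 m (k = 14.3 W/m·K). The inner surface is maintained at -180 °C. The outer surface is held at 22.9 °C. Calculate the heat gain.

Q = 4πk·ΔT/(1/r₁ − 1/r₂) = 4π × 14.3 × 202.9 / (1/1.45 − 1/1.48) = 2.61×10^6 W

Q = 2.61×10^6 W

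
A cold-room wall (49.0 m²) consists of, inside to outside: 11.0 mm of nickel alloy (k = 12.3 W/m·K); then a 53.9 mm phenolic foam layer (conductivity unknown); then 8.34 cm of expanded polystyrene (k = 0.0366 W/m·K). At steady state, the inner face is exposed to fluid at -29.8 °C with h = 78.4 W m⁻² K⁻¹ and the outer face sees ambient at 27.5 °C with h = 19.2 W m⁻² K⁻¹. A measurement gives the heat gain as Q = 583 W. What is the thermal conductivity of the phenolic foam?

k = 0.0218 W/m·K

ΣR = ΔT/Q = |-29.8 − 27.5|/583 = 0.09828 K/W
Known resistances:
  R_conv,in = 1/(hA) = 1/(78.4·49.0) = 2.603×10^-4 K/W
  R_nickel alloy = L/(kA) = 0.0110/(12.3·49.0) = 1.825×10^-5 K/W
  R_expanded polystyrene = L/(kA) = 0.0834/(0.0366·49.0) = 0.04650 K/W
  R_conv,out = 1/(hA) = 1/(19.2·49.0) = 0.001063 K/W
R_phenolic foam = ΣR − ΣR_known = 0.09828 − 0.04784 = 0.05044 K/W
L/(kA) = 0.05044 ⇒ k = 0.0539/(0.05044·49.0) = 0.0218 W/m·K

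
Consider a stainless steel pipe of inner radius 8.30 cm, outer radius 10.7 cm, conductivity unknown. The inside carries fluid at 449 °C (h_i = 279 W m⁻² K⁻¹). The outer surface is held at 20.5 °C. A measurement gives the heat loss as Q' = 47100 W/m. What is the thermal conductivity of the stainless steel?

ΣR = ΔT/Q' = |449 − 20.5|/47100 = 0.009098 m·K/W
Known resistances:
  R'_conv,in = 1/(2πr h) = 1/(2π·0.0830·279) = 0.006873 m·K/W
R_stainless steel = ΣR − ΣR_known = 0.009098 − 0.006873 = 0.002225 m·K/W
ln(r₂/r₁)/(2πk) = 0.002225 ⇒ k = 0.2540/(2π·0.002225) = 18.2 W/m·K

k = 18.2 W/m·K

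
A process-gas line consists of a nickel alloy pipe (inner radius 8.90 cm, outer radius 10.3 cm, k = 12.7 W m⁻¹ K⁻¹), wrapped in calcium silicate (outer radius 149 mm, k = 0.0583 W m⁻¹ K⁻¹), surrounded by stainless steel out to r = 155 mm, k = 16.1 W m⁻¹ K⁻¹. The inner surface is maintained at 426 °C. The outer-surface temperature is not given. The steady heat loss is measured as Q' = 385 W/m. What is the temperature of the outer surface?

Series resistances:
  R'_nickel alloy = ln(0.103/0.0890)/(2πk) = 0.1461/(2π·12.7) = 0.001831 m·K/W
  R'_calcium silicate = ln(0.149/0.103)/(2πk) = 0.3692/(2π·0.0583) = 1.008 m·K/W
  R'_stainless steel = ln(0.155/0.149)/(2πk) = 0.03948/(2π·16.1) = 3.903×10^-4 m·K/W
ΣR = 1.010 m·K/W
ΔT = Q'·ΣR = 385 × 1.010 = 388.9 K
Heat flows outward, so T_out = T_in − ΔT = 426 − 388.9 = 37.1 °C

T_out = 37.1 °C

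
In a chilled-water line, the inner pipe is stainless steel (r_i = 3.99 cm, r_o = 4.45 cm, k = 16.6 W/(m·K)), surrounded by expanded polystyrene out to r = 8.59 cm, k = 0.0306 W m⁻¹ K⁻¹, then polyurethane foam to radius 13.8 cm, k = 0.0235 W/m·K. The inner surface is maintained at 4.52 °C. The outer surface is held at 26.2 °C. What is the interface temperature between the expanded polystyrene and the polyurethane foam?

T = 15.7 °C

Treat each layer as a resistance in series:
  R'_stainless steel = ln(0.0445/0.0399)/(2πk) = 0.1091/(2π·16.6) = 0.001046 m·K/W
  R'_expanded polystyrene = ln(0.0859/0.0445)/(2πk) = 0.6577/(2π·0.0306) = 3.421 m·K/W
  R'_polyurethane foam = ln(0.138/0.0859)/(2πk) = 0.4741/(2π·0.0235) = 3.211 m·K/W
ΣR = 0.001046 + 3.421 + 3.211 = 6.633 m·K/W
Q' = ΔT/ΣR = (4.52 °C − 26.2 °C)/6.633 = -3.269 W/m
From the inner boundary to the expanded polystyrene/polyurethane foam interface, ΣR_partial = 3.422 m·K/W.
T_interface = T_in − Q'·ΣR_partial = 4.52 °C − (-3.269)(3.422) = 15.7 °C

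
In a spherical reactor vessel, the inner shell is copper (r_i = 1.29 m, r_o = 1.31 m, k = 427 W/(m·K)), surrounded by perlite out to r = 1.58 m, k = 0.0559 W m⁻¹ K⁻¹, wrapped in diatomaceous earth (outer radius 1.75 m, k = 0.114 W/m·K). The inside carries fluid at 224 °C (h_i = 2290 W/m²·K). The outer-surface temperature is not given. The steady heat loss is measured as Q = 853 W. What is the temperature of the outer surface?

Series resistances:
  R_conv,in = 1/(4πr²h) = 1/(4π·1.29²·2290) = 2.088×10^-5 K/W
  R_copper = (1/1.29 − 1/1.31)/(4πk) = 0.01184/(4π·427) = 2.206×10^-6 K/W
  R_perlite = (1/1.31 − 1/1.58)/(4πk) = 0.1304/(4π·0.0559) = 0.1857 K/W
  R_diatomaceous earth = (1/1.58 − 1/1.75)/(4πk) = 0.06148/(4π·0.114) = 0.04292 K/W
ΣR = 0.2286 K/W
ΔT = Q·ΣR = 853 × 0.2286 = 195.0 K
Heat flows outward, so T_out = T_in − ΔT = 224 − 195.0 = 29.0 °C

T_out = 29.0 °C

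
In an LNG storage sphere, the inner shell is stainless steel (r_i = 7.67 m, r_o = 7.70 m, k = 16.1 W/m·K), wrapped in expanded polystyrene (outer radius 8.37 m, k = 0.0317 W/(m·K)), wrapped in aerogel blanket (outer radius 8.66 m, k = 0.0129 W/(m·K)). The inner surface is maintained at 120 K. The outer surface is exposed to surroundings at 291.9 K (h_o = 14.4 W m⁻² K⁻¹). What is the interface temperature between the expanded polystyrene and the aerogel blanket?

T = 208.2 K

Series thermal resistances, inner to outer:
  R_stainless steel = (1/7.67 − 1/7.70)/(4πk) = 5.080×10^-4/(4π·16.1) = 2.511×10^-6 K/W
  R_expanded polystyrene = (1/7.70 − 1/8.37)/(4πk) = 0.01040/(4π·0.0317) = 0.02610 K/W
  R_aerogel blanket = (1/8.37 − 1/8.66)/(4πk) = 0.004001/(4π·0.0129) = 0.02468 K/W
  R_conv,out = 1/(4πr²h) = 1/(4π·8.66²·14.4) = 7.369×10^-5 K/W
ΣR = 2.511×10^-6 + 0.02610 + 0.02468 + 7.369×10^-5 = 0.05086 K/W
Q = ΔT/ΣR = (120 K − 291.9 K)/0.05086 = -3380 W
From the inner boundary to the expanded polystyrene/aerogel blanket interface, ΣR_partial = 0.02610 K/W.
T_interface = T_in − Q·ΣR_partial = 120 K − (-3380)(0.02610) = 208.2 K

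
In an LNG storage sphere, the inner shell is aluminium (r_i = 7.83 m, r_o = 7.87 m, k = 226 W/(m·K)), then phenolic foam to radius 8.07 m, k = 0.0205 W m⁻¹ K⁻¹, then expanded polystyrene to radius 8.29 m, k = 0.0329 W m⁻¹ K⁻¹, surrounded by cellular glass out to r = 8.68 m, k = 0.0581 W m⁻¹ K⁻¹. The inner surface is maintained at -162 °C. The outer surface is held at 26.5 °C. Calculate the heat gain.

Resistance network (inner→outer):
  R_aluminium = (1/7.83 − 1/7.87)/(4πk) = 6.491×10^-4/(4π·226) = 2.286×10^-7 K/W
  R_phenolic foam = (1/7.87 − 1/8.07)/(4πk) = 0.003149/(4π·0.0205) = 0.01222 K/W
  R_expanded polystyrene = (1/8.07 − 1/8.29)/(4πk) = 0.003288/(4π·0.0329) = 0.007954 K/W
  R_cellular glass = (1/8.29 − 1/8.68)/(4πk) = 0.005420/(4π·0.0581) = 0.007423 K/W
ΣR = 2.286×10^-7 + 0.01222 + 0.007954 + 0.007423 = 0.02760 K/W
Q = ΔT/ΣR = (-162 °C − 26.5 °C)/0.02760 = -6830 W
(Negative Q ⇒ heat flows inward; heat gain = 6830 W.)

Q = 6830 W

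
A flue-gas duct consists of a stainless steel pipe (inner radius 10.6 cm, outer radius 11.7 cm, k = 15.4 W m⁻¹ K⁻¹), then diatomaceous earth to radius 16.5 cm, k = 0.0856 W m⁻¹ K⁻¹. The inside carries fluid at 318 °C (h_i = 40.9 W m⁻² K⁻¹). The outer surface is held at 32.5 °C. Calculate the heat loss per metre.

Treat each layer as a resistance in series:
  R'_conv,in = 1/(2πr h) = 1/(2π·0.106·40.9) = 0.03671 m·K/W
  R'_stainless steel = ln(0.117/0.106)/(2πk) = 0.09873/(2π·15.4) = 0.001020 m·K/W
  R'_diatomaceous earth = ln(0.165/0.117)/(2πk) = 0.3438/(2π·0.0856) = 0.6392 m·K/W
ΣR = 0.03671 + 0.001020 + 0.6392 = 0.6769 m·K/W
Q' = ΔT/ΣR = (318 °C − 32.5 °C)/0.6769 = 422 W/m

Q' = 422 W/m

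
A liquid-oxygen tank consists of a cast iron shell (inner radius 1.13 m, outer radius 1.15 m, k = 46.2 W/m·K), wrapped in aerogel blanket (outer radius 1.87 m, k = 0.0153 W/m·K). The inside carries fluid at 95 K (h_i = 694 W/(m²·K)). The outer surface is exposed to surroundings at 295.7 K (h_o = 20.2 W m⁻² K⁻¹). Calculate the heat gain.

Resistance network (inner→outer):
  R_conv,in = 1/(4πr²h) = 1/(4π·1.13²·694) = 8.980×10^-5 K/W
  R_cast iron = (1/1.13 − 1/1.15)/(4πk) = 0.01539/(4π·46.2) = 2.651×10^-5 K/W
  R_aerogel blanket = (1/1.15 − 1/1.87)/(4πk) = 0.3348/(4π·0.0153) = 1.741 K/W
  R_conv,out = 1/(4πr²h) = 1/(4π·1.87²·20.2) = 0.001127 K/W
ΣR = 8.980×10^-5 + 2.651×10^-5 + 1.741 + 0.001127 = 1.742 K/W
Q = ΔT/ΣR = (95 K − 295.7 K)/1.742 = -115 W
(Negative Q ⇒ heat flows inward; heat gain = 115 W.)

Q = 115 W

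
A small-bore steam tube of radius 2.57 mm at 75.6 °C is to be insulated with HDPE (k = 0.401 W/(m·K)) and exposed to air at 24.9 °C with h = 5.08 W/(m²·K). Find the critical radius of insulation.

For a cylinder, r_cr = k_ins/h = 0.401/5.08 = 0.0789 m = 7.89 cm

r_cr = 7.89 cm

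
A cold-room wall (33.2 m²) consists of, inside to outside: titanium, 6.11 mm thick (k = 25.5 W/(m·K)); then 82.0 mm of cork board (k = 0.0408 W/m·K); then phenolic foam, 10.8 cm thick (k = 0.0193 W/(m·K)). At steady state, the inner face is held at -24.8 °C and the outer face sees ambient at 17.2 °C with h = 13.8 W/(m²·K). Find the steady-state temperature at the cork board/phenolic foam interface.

T = -13.8 °C

Treat each layer as a resistance in series:
  R_titanium = L/(kA) = 0.00611/(25.5·33.2) = 7.217×10^-6 K/W
  R_cork board = L/(kA) = 0.0820/(0.0408·33.2) = 0.06054 K/W
  R_phenolic foam = L/(kA) = 0.108/(0.0193·33.2) = 0.1685 K/W
  R_conv,out = 1/(hA) = 1/(13.8·33.2) = 0.002183 K/W
ΣR = 7.217×10^-6 + 0.06054 + 0.1685 + 0.002183 = 0.2312 K/W
Q = ΔT/ΣR = (-24.8 °C − 17.2 °C)/0.2312 = -181.7 W
From the inner boundary to the cork board/phenolic foam interface, ΣR_partial = 0.06055 K/W.
T_interface = T_in − Q·ΣR_partial = -24.8 °C − (-181.7)(0.06055) = -13.8 °C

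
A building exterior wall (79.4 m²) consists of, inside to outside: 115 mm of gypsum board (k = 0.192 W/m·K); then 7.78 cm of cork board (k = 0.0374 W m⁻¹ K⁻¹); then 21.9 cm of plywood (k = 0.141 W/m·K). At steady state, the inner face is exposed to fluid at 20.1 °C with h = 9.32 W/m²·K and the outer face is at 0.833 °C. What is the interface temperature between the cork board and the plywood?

Series thermal resistances, inner to outer:
  R_conv,in = 1/(hA) = 1/(9.32·79.4) = 0.001351 K/W
  R_gypsum board = L/(kA) = 0.115/(0.192·79.4) = 0.007544 K/W
  R_cork board = L/(kA) = 0.0778/(0.0374·79.4) = 0.02620 K/W
  R_plywood = L/(kA) = 0.219/(0.141·79.4) = 0.01956 K/W
ΣR = 0.001351 + 0.007544 + 0.02620 + 0.01956 = 0.05466 K/W
Q = ΔT/ΣR = (20.1 °C − 0.833 °C)/0.05466 = 352.5 W
From the inner boundary to the cork board/plywood interface, ΣR_partial = 0.03510 K/W.
T_interface = T_in − Q·ΣR_partial = 20.1 °C − (352.5)(0.03510) = 7.73 °C

T = 7.73 °C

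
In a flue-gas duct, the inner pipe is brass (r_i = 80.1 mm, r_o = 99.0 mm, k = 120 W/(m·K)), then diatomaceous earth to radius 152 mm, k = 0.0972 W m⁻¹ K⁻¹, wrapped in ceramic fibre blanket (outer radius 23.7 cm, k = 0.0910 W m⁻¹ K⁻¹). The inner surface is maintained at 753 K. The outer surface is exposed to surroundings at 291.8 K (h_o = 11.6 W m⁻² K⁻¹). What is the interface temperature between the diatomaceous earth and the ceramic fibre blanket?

T = 542 K

Resistance network (inner→outer):
  R'_brass = ln(0.0990/0.0801)/(2πk) = 0.2118/(2π·120) = 2.810×10^-4 m·K/W
  R'_diatomaceous earth = ln(0.152/0.0990)/(2πk) = 0.4288/(2π·0.0972) = 0.7021 m·K/W
  R'_ceramic fibre blanket = ln(0.237/0.152)/(2πk) = 0.4442/(2π·0.0910) = 0.7769 m·K/W
  R'_conv,out = 1/(2πr h) = 1/(2π·0.237·11.6) = 0.05789 m·K/W
ΣR = 2.810×10^-4 + 0.7021 + 0.7769 + 0.05789 = 1.537 m·K/W
Q' = ΔT/ΣR = (753 K − 291.8 K)/1.537 = 300.1 W/m
From the inner boundary to the diatomaceous earth/ceramic fibre blanket interface, ΣR_partial = 0.7024 m·K/W.
T_interface = T_in − Q'·ΣR_partial = 753 K − (300.1)(0.7024) = 542 K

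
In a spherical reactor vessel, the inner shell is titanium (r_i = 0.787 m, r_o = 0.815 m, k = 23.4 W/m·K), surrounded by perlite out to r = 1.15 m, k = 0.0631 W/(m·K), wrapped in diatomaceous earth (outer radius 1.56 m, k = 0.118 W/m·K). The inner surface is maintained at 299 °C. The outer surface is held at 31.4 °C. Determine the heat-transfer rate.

Q = 442 W

Treat each layer as a resistance in series:
  R_titanium = (1/0.787 − 1/0.815)/(4πk) = 0.04365/(4π·23.4) = 1.485×10^-4 K/W
  R_perlite = (1/0.815 − 1/1.15)/(4πk) = 0.3574/(4π·0.0631) = 0.4508 K/W
  R_diatomaceous earth = (1/1.15 − 1/1.56)/(4πk) = 0.2285/(4π·0.118) = 0.1541 K/W
ΣR = 1.485×10^-4 + 0.4508 + 0.1541 = 0.6050 K/W
Q = ΔT/ΣR = (299 °C − 31.4 °C)/0.6050 = 442 W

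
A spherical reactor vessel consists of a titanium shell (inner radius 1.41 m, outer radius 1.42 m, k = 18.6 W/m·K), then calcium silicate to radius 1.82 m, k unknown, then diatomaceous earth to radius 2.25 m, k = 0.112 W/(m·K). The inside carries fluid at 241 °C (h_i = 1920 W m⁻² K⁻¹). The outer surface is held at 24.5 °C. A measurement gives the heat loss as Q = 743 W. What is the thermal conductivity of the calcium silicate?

k = 0.0568 W/m·K

ΣR = ΔT/Q = |241 − 24.5|/743 = 0.2914 K/W
Known resistances:
  R_conv,in = 1/(4πr²h) = 1/(4π·1.41²·1920) = 2.085×10^-5 K/W
  R_titanium = (1/1.41 − 1/1.42)/(4πk) = 0.004995/(4π·18.6) = 2.137×10^-5 K/W
  R_diatomaceous earth = (1/1.82 − 1/2.25)/(4πk) = 0.1050/(4π·0.112) = 0.07461 K/W
R_calcium silicate = ΣR − ΣR_known = 0.2914 − 0.07465 = 0.2167 K/W
(1/r₁−1/r₂)/(4πk) = 0.2167 ⇒ k = 0.1548/(4π·0.2167) = 0.0568 W/m·K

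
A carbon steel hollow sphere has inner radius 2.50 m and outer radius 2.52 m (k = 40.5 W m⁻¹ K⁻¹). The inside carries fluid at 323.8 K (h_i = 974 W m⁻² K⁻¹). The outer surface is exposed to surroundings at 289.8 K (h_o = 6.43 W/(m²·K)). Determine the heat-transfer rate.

Series thermal resistances, inner to outer:
  R_conv,in = 1/(4πr²h) = 1/(4π·2.50²·974) = 1.307×10^-5 K/W
  R_carbon steel = (1/2.50 − 1/2.52)/(4πk) = 0.003175/(4π·40.5) = 6.238×10^-6 K/W
  R_conv,out = 1/(4πr²h) = 1/(4π·2.52²·6.43) = 0.001949 K/W
ΣR = 1.307×10^-5 + 6.238×10^-6 + 0.001949 = 0.001968 K/W
Q = ΔT/ΣR = (323.8 K − 289.8 K)/0.001968 = 17300 W

Q = 17300 W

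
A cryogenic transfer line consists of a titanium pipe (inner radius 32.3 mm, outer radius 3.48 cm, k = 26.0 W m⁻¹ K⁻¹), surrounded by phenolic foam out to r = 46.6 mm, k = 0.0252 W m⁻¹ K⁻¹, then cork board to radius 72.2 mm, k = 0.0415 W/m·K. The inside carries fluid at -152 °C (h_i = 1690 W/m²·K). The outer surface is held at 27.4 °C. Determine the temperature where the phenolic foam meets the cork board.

T = -58.0 °C

Resistance network (inner→outer):
  R'_conv,in = 1/(2πr h) = 1/(2π·0.0323·1690) = 0.002916 m·K/W
  R'_titanium = ln(0.0348/0.0323)/(2πk) = 0.07455/(2π·26.0) = 4.563×10^-4 m·K/W
  R'_phenolic foam = ln(0.0466/0.0348)/(2πk) = 0.2920/(2π·0.0252) = 1.844 m·K/W
  R'_cork board = ln(0.0722/0.0466)/(2πk) = 0.4378/(2π·0.0415) = 1.679 m·K/W
ΣR = 0.002916 + 4.563×10^-4 + 1.844 + 1.679 = 3.526 m·K/W
Q' = ΔT/ΣR = (-152 °C − 27.4 °C)/3.526 = -50.88 W/m
From the inner boundary to the phenolic foam/cork board interface, ΣR_partial = 1.847 m·K/W.
T_interface = T_in − Q'·ΣR_partial = -152 °C − (-50.88)(1.847) = -58.0 °C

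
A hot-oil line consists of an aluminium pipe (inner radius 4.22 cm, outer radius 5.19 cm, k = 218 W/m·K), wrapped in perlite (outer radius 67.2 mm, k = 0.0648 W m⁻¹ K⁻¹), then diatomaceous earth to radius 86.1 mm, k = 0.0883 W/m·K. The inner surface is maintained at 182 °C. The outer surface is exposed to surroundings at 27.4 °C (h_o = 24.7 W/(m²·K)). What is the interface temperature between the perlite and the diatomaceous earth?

Treat each layer as a resistance in series:
  R'_aluminium = ln(0.0519/0.0422)/(2πk) = 0.2069/(2π·218) = 1.511×10^-4 m·K/W
  R'_perlite = ln(0.0672/0.0519)/(2πk) = 0.2584/(2π·0.0648) = 0.6345 m·K/W
  R'_diatomaceous earth = ln(0.0861/0.0672)/(2πk) = 0.2478/(2π·0.0883) = 0.4467 m·K/W
  R'_conv,out = 1/(2πr h) = 1/(2π·0.0861·24.7) = 0.07484 m·K/W
ΣR = 1.511×10^-4 + 0.6345 + 0.4467 + 0.07484 = 1.156 m·K/W
Q' = ΔT/ΣR = (182 °C − 27.4 °C)/1.156 = 133.7 W/m
From the inner boundary to the perlite/diatomaceous earth interface, ΣR_partial = 0.6347 m·K/W.
T_interface = T_in − Q'·ΣR_partial = 182 °C − (133.7)(0.6347) = 97.1 °C

T = 97.1 °C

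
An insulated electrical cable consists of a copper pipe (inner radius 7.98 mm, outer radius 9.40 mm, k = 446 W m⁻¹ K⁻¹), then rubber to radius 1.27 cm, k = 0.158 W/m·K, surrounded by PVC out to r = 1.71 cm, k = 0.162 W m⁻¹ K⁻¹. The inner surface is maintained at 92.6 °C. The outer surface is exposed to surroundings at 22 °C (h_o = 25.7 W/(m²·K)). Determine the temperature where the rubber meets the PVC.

Series thermal resistances, inner to outer:
  R'_copper = ln(0.00940/0.00798)/(2πk) = 0.1638/(2π·446) = 5.844×10^-5 m·K/W
  R'_rubber = ln(0.0127/0.00940)/(2πk) = 0.3009/(2π·0.158) = 0.3031 m·K/W
  R'_PVC = ln(0.0171/0.0127)/(2πk) = 0.2975/(2π·0.162) = 0.2923 m·K/W
  R'_conv,out = 1/(2πr h) = 1/(2π·0.0171·25.7) = 0.3622 m·K/W
ΣR = 5.844×10^-5 + 0.3031 + 0.2923 + 0.3622 = 0.9577 m·K/W
Q' = ΔT/ΣR = (92.6 °C − 22 °C)/0.9577 = 73.72 W/m
From the inner boundary to the rubber/PVC interface, ΣR_partial = 0.3032 m·K/W.
T_interface = T_in − Q'·ΣR_partial = 92.6 °C − (73.72)(0.3032) = 70.2 °C

T = 70.2 °C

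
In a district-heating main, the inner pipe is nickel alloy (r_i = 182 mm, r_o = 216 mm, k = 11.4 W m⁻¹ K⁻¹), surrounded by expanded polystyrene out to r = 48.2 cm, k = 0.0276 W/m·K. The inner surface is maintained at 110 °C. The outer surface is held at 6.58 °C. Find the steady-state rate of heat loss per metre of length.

Q' = 22.3 W/m

Resistance network (inner→outer):
  R'_nickel alloy = ln(0.216/0.182)/(2πk) = 0.1713/(2π·11.4) = 0.002391 m·K/W
  R'_expanded polystyrene = ln(0.482/0.216)/(2πk) = 0.8027/(2π·0.0276) = 4.629 m·K/W
ΣR = 0.002391 + 4.629 = 4.631 m·K/W
Q' = ΔT/ΣR = (110 °C − 6.58 °C)/4.631 = 22.3 W/m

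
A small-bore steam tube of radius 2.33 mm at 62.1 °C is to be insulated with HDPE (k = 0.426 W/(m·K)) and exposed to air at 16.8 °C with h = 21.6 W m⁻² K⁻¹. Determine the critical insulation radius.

For a cylinder, r_cr = k_ins/h = 0.426/21.6 = 0.0197 m = 1.97 cm

r_cr = 1.97 cm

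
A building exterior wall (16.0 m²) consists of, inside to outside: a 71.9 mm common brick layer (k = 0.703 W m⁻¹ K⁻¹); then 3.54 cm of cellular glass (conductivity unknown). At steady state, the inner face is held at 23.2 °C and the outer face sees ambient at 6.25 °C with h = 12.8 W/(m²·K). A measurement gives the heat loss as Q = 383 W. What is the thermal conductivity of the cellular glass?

k = 0.0671 W/m·K

ΣR = ΔT/Q = |23.2 − 6.25|/383 = 0.04426 K/W
Known resistances:
  R_common brick = L/(kA) = 0.0719/(0.703·16.0) = 0.006392 K/W
  R_conv,out = 1/(hA) = 1/(12.8·16.0) = 0.004883 K/W
R_cellular glass = ΣR − ΣR_known = 0.04426 − 0.01128 = 0.03298 K/W
L/(kA) = 0.03298 ⇒ k = 0.0354/(0.03298·16.0) = 0.0671 W/m·K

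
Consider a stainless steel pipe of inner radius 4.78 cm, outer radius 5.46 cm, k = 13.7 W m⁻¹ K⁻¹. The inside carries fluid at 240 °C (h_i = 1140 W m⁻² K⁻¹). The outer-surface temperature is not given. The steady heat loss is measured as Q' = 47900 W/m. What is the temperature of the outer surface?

Series resistances:
  R'_conv,in = 1/(2πr h) = 1/(2π·0.0478·1140) = 0.002921 m·K/W
  R'_stainless steel = ln(0.0546/0.0478)/(2πk) = 0.1330/(2π·13.7) = 0.001545 m·K/W
ΣR = 0.004466 m·K/W
ΔT = Q'·ΣR = 47900 × 0.004466 = 213.9 K
Heat flows outward, so T_out = T_in − ΔT = 240 − 213.9 = 26.1 °C

T_out = 26.1 °C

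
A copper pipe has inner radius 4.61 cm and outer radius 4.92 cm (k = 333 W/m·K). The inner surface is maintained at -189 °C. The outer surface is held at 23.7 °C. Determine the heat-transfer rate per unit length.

Q' = 6.84×10^6 W/m

Q' = 2πk·ΔT/ln(r₂/r₁) = 2π × 333 × 212.7 / ln(0.0492/0.0461) = 6.84×10^6 W/m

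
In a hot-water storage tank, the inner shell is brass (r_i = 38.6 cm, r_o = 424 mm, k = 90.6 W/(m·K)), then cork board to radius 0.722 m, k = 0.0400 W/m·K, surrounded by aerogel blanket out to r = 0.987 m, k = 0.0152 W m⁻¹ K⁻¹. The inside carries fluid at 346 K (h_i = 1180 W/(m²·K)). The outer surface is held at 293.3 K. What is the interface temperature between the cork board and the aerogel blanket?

T = 319.7 K

Resistance network (inner→outer):
  R_conv,in = 1/(4πr²h) = 1/(4π·0.386²·1180) = 4.526×10^-4 K/W
  R_brass = (1/0.386 − 1/0.424)/(4πk) = 0.2322/(4π·90.6) = 2.039×10^-4 K/W
  R_cork board = (1/0.424 − 1/0.722)/(4πk) = 0.9734/(4π·0.0400) = 1.937 K/W
  R_aerogel blanket = (1/0.722 − 1/0.987)/(4πk) = 0.3719/(4π·0.0152) = 1.947 K/W
ΣR = 4.526×10^-4 + 2.039×10^-4 + 1.937 + 1.947 = 3.885 K/W
Q = ΔT/ΣR = (346 K − 293.3 K)/3.885 = 13.56 W
From the inner boundary to the cork board/aerogel blanket interface, ΣR_partial = 1.938 K/W.
T_interface = T_in − Q·ΣR_partial = 346 K − (13.56)(1.938) = 319.7 K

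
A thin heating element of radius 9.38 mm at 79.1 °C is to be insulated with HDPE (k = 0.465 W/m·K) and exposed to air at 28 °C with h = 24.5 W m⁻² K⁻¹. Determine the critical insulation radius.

For a cylinder, r_cr = k_ins/h = 0.465/24.5 = 0.0190 m = 1.90 cm

r_cr = 1.90 cm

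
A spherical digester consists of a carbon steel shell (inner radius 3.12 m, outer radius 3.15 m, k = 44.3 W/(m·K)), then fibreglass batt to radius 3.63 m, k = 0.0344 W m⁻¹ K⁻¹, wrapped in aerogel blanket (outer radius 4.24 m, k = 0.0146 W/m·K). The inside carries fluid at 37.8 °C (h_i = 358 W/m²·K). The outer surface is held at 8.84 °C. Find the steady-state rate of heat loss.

Q = 92.5 W

Series thermal resistances, inner to outer:
  R_conv,in = 1/(4πr²h) = 1/(4π·3.12²·358) = 2.283×10^-5 K/W
  R_carbon steel = (1/3.12 − 1/3.15)/(4πk) = 0.003053/(4π·44.3) = 5.483×10^-6 K/W
  R_fibreglass batt = (1/3.15 − 1/3.63)/(4πk) = 0.04198/(4π·0.0344) = 0.09711 K/W
  R_aerogel blanket = (1/3.63 − 1/4.24)/(4πk) = 0.03963/(4π·0.0146) = 0.2160 K/W
ΣR = 2.283×10^-5 + 5.483×10^-6 + 0.09711 + 0.2160 = 0.3131 K/W
Q = ΔT/ΣR = (37.8 °C − 8.84 °C)/0.3131 = 92.5 W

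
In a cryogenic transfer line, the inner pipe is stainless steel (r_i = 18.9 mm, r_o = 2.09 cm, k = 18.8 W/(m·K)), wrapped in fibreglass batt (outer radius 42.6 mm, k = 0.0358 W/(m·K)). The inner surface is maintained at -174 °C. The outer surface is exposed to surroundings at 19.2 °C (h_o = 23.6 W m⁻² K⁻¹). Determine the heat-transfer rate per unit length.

Resistance network (inner→outer):
  R'_stainless steel = ln(0.0209/0.0189)/(2πk) = 0.1006/(2π·18.8) = 8.515×10^-4 m·K/W
  R'_fibreglass batt = ln(0.0426/0.0209)/(2πk) = 0.7121/(2π·0.0358) = 3.166 m·K/W
  R'_conv,out = 1/(2πr h) = 1/(2π·0.0426·23.6) = 0.1583 m·K/W
ΣR = 8.515×10^-4 + 3.166 + 0.1583 = 3.325 m·K/W
Q' = ΔT/ΣR = (-174 °C − 19.2 °C)/3.325 = -58.1 W/m
(Negative Q' ⇒ heat flows inward; heat gain = 58.1 W/m.)

Q' = 58.1 W/m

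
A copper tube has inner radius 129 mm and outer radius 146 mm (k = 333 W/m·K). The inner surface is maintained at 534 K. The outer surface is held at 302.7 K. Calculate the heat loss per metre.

Q' = 3910 kW/m

Q' = 2πk·ΔT/ln(r₂/r₁) = 2π × 333 × 231.3 / ln(0.146/0.129) = 3.91×10^6 W/m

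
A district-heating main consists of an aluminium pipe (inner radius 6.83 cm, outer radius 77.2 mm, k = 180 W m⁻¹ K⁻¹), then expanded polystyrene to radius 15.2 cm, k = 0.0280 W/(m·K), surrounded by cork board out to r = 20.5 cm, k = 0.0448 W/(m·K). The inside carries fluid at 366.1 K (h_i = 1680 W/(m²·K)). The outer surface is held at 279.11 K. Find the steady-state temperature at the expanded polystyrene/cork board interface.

T = 297.9 K

Resistance network (inner→outer):
  R'_conv,in = 1/(2πr h) = 1/(2π·0.0683·1680) = 0.001387 m·K/W
  R'_aluminium = ln(0.0772/0.0683)/(2πk) = 0.1225/(2π·180) = 1.083×10^-4 m·K/W
  R'_expanded polystyrene = ln(0.152/0.0772)/(2πk) = 0.6775/(2π·0.0280) = 3.851 m·K/W
  R'_cork board = ln(0.205/0.152)/(2πk) = 0.2991/(2π·0.0448) = 1.063 m·K/W
ΣR = 0.001387 + 1.083×10^-4 + 3.851 + 1.063 = 4.915 m·K/W
Q' = ΔT/ΣR = (366.1 K − 279.11 K)/4.915 = 17.70 W/m
From the inner boundary to the expanded polystyrene/cork board interface, ΣR_partial = 3.852 m·K/W.
T_interface = T_in − Q'·ΣR_partial = 366.1 K − (17.70)(3.852) = 297.9 K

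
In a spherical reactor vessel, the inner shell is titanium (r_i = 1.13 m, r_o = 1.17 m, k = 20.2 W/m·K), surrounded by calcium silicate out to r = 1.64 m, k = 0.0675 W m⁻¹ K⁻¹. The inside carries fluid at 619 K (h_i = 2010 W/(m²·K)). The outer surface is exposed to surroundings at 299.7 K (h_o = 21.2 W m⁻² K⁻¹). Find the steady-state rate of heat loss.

Q = 1100 W

Treat each layer as a resistance in series:
  R_conv,in = 1/(4πr²h) = 1/(4π·1.13²·2010) = 3.101×10^-5 K/W
  R_titanium = (1/1.13 − 1/1.17)/(4πk) = 0.03025/(4π·20.2) = 1.192×10^-4 K/W
  R_calcium silicate = (1/1.17 − 1/1.64)/(4πk) = 0.2449/(4π·0.0675) = 0.2888 K/W
  R_conv,out = 1/(4πr²h) = 1/(4π·1.64²·21.2) = 0.001396 K/W
ΣR = 3.101×10^-5 + 1.192×10^-4 + 0.2888 + 0.001396 = 0.2903 K/W
Q = ΔT/ΣR = (619 K − 299.7 K)/0.2903 = 1100 W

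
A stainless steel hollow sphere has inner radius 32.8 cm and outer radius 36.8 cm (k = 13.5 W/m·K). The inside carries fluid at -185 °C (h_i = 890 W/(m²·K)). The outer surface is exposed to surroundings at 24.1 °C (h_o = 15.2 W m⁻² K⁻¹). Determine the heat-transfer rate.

Q = 5050 W

Resistance network (inner→outer):
  R_conv,in = 1/(4πr²h) = 1/(4π·0.328²·890) = 8.311×10^-4 K/W
  R_stainless steel = (1/0.328 − 1/0.368)/(4πk) = 0.3314/(4π·13.5) = 0.001953 K/W
  R_conv,out = 1/(4πr²h) = 1/(4π·0.368²·15.2) = 0.03866 K/W
ΣR = 8.311×10^-4 + 0.001953 + 0.03866 = 0.04144 K/W
Q = ΔT/ΣR = (-185 °C − 24.1 °C)/0.04144 = -5050 W
(Negative Q ⇒ heat flows inward; heat gain = 5050 W.)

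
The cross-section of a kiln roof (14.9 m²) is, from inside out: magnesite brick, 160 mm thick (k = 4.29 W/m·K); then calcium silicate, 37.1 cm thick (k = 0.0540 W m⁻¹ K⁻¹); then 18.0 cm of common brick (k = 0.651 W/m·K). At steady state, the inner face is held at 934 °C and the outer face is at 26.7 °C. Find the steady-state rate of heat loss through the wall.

Treat each layer as a resistance in series:
  R_magnesite brick = L/(kA) = 0.160/(4.29·14.9) = 0.002503 K/W
  R_calcium silicate = L/(kA) = 0.371/(0.0540·14.9) = 0.4611 K/W
  R_common brick = L/(kA) = 0.180/(0.651·14.9) = 0.01856 K/W
ΣR = 0.002503 + 0.4611 + 0.01856 = 0.4822 K/W
Q = ΔT/ΣR = (934 °C − 26.7 °C)/0.4822 = 1880 W

Q = 1880 W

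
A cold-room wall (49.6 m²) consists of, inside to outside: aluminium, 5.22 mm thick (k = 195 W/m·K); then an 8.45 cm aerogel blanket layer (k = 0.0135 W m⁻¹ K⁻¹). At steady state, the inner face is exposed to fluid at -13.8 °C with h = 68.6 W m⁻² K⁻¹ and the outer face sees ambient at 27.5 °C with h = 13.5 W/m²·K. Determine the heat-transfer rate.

Resistance network (inner→outer):
  R_conv,in = 1/(hA) = 1/(68.6·49.6) = 2.939×10^-4 K/W
  R_aluminium = L/(kA) = 0.00522/(195·49.6) = 5.397×10^-7 K/W
  R_aerogel blanket = L/(kA) = 0.0845/(0.0135·49.6) = 0.1262 K/W
  R_conv,out = 1/(hA) = 1/(13.5·49.6) = 0.001493 K/W
ΣR = 2.939×10^-4 + 5.397×10^-7 + 0.1262 + 0.001493 = 0.1280 K/W
Q = ΔT/ΣR = (-13.8 °C − 27.5 °C)/0.1280 = -323 W
(Negative Q ⇒ heat flows inward; heat gain = 323 W.)

Q = 323 W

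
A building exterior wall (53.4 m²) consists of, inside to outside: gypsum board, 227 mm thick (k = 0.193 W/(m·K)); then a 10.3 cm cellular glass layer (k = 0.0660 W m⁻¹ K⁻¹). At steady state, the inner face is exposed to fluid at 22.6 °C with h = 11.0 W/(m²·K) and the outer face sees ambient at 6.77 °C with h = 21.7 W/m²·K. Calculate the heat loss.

Treat each layer as a resistance in series:
  R_conv,in = 1/(hA) = 1/(11.0·53.4) = 0.001702 K/W
  R_gypsum board = L/(kA) = 0.227/(0.193·53.4) = 0.02203 K/W
  R_cellular glass = L/(kA) = 0.103/(0.0660·53.4) = 0.02922 K/W
  R_conv,out = 1/(hA) = 1/(21.7·53.4) = 8.630×10^-4 K/W
ΣR = 0.001702 + 0.02203 + 0.02922 + 8.630×10^-4 = 0.05382 K/W
Q = ΔT/ΣR = (22.6 °C − 6.77 °C)/0.05382 = 294 W

Q = 294 W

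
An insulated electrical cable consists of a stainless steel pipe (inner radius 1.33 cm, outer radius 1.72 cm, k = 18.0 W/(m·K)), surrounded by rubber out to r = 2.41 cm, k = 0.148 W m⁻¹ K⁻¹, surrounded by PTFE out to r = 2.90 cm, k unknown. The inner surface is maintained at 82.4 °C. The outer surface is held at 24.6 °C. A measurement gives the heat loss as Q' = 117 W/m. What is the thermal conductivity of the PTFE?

k = 0.228 W/m·K

ΣR = ΔT/Q' = |82.4 − 24.6|/117 = 0.4940 m·K/W
Known resistances:
  R'_stainless steel = ln(0.0172/0.0133)/(2πk) = 0.2571/(2π·18.0) = 0.002274 m·K/W
  R'_rubber = ln(0.0241/0.0172)/(2πk) = 0.3373/(2π·0.148) = 0.3627 m·K/W
R_PTFE = ΣR − ΣR_known = 0.4940 − 0.3650 = 0.1290 m·K/W
ln(r₂/r₁)/(2πk) = 0.1290 ⇒ k = 0.1851/(2π·0.1290) = 0.228 W/m·K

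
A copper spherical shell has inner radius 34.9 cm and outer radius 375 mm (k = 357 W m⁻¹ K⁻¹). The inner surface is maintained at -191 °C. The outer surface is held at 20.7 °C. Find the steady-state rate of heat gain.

Q = 4πk·ΔT/(1/r₁ − 1/r₂) = 4π × 357 × 211.7 / (1/0.349 − 1/0.375) = 4.78×10^6 W

Q = 4.78×10^6 W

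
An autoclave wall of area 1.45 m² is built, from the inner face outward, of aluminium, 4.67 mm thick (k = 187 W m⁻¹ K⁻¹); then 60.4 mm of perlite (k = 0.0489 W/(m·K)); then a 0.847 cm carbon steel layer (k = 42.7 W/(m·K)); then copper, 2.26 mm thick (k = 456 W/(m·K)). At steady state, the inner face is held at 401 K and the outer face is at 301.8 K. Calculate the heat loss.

Q = 116 W

Resistance network (inner→outer):
  R_aluminium = L/(kA) = 0.00467/(187·1.45) = 1.722×10^-5 K/W
  R_perlite = L/(kA) = 0.0604/(0.0489·1.45) = 0.8518 K/W
  R_carbon steel = L/(kA) = 0.00847/(42.7·1.45) = 1.368×10^-4 K/W
  R_copper = L/(kA) = 0.00226/(456·1.45) = 3.418×10^-6 K/W
ΣR = 1.722×10^-5 + 0.8518 + 1.368×10^-4 + 3.418×10^-6 = 0.8520 K/W
Q = ΔT/ΣR = (401 K − 301.8 K)/0.8520 = 116 W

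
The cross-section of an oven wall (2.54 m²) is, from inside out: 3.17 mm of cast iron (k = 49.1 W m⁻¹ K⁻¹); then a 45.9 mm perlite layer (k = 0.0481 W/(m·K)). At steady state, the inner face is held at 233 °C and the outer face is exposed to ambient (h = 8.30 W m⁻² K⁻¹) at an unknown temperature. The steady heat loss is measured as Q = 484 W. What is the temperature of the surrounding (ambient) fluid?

Series resistances:
  R_cast iron = L/(kA) = 0.00317/(49.1·2.54) = 2.542×10^-5 K/W
  R_perlite = L/(kA) = 0.0459/(0.0481·2.54) = 0.3757 K/W
  R_conv,out = 1/(hA) = 1/(8.30·2.54) = 0.04743 K/W
ΣR = 0.4232 K/W
ΔT = Q·ΣR = 484 × 0.4232 = 204.8 K
Heat flows outward, so T_out = T_in − ΔT = 233 − 204.8 = 28.2 °C

T_out = 28.2 °C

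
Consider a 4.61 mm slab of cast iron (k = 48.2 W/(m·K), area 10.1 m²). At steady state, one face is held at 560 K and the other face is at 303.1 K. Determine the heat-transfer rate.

Q = kA·ΔT/L = 48.2 × 10.1 × |560 K − 303.1 K| / 0.00461 = 2.71×10^7 W

Q = 2.71×10^7 W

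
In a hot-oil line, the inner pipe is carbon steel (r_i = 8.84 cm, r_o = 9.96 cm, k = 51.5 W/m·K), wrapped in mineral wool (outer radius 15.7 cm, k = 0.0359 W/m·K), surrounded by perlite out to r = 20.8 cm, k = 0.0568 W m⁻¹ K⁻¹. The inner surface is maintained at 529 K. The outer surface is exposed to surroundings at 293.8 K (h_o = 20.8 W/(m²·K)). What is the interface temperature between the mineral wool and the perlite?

T = 362.1 K

Treat each layer as a resistance in series:
  R'_carbon steel = ln(0.0996/0.0884)/(2πk) = 0.1193/(2π·51.5) = 3.687×10^-4 m·K/W
  R'_mineral wool = ln(0.157/0.0996)/(2πk) = 0.4551/(2π·0.0359) = 2.018 m·K/W
  R'_perlite = ln(0.208/0.157)/(2πk) = 0.2813/(2π·0.0568) = 0.7882 m·K/W
  R'_conv,out = 1/(2πr h) = 1/(2π·0.208·20.8) = 0.03679 m·K/W
ΣR = 3.687×10^-4 + 2.018 + 0.7882 + 0.03679 = 2.843 m·K/W
Q' = ΔT/ΣR = (529 K − 293.8 K)/2.843 = 82.73 W/m
From the inner boundary to the mineral wool/perlite interface, ΣR_partial = 2.018 m·K/W.
T_interface = T_in − Q'·ΣR_partial = 529 K − (82.73)(2.018) = 362.1 K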